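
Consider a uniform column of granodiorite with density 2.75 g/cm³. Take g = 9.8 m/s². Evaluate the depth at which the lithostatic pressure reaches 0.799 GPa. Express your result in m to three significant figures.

h = P/(ρg) = 0.799 GPa / (2750 kg/m³ × 9.8 m/s²) = 7.990×10^8 Pa / 26950 Pa/m = 29647 m

29600 m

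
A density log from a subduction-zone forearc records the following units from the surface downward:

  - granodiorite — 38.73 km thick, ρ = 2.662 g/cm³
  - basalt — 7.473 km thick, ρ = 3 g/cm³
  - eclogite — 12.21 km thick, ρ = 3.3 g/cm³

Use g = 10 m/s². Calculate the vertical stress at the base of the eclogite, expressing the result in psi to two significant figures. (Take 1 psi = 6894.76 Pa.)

granodiorite: 2662 kg/m³ × 10 m/s² × 38730 m = 1.031×10^9 Pa = 1.495×10^5 psi
basalt: 3000 kg/m³ × 10 m/s² × 7473 m = 2.242×10^8 Pa = 32516 psi
eclogite: 3300 kg/m³ × 10 m/s² × 12210 m = 4.029×10^8 Pa = 58440 psi
Total = 1.495×10^5 + 32516 + 58440 = 2.4049×10^5 psi

240000 psi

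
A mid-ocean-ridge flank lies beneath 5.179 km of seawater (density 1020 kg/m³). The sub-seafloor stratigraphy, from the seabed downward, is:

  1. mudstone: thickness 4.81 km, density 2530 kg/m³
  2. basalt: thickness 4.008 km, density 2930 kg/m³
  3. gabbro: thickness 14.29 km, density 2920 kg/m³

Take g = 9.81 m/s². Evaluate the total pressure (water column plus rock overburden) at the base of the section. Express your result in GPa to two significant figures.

seawater: 1020 kg/m³ × 9.81 m/s² × 5179 m = 5.182×10^7 Pa = 0.05182 GPa
mudstone: 2530 kg/m³ × 9.81 m/s² × 4810 m = 1.194×10^8 Pa = 0.1194 GPa
basalt: 2930 kg/m³ × 9.81 m/s² × 4008 m = 1.152×10^8 Pa = 0.1152 GPa
gabbro: 2920 kg/m³ × 9.81 m/s² × 14290 m = 4.093×10^8 Pa = 0.4093 GPa
Total = 0.05182 + 0.1194 + 0.1152 + 0.4093 = 0.69575 GPa

0.70 GPa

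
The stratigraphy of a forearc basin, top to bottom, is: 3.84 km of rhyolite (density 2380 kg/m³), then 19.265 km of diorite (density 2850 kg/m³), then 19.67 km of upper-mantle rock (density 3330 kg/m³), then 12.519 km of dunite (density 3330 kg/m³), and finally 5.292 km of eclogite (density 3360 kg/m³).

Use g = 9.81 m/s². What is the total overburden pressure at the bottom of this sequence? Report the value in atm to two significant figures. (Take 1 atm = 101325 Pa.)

18000 atm

rhyolite: 2380 kg/m³ × 9.81 m/s² × 3840 m = 8.966×10^7 Pa = 884.8 atm
diorite: 2850 kg/m³ × 9.81 m/s² × 19265 m = 5.386×10^8 Pa = 5316 atm
upper-mantle rock: 3330 kg/m³ × 9.81 m/s² × 19670 m = 6.426×10^8 Pa = 6342 atm
dunite: 3330 kg/m³ × 9.81 m/s² × 12519 m = 4.090×10^8 Pa = 4036 atm
eclogite: 3360 kg/m³ × 9.81 m/s² × 5292 m = 1.744×10^8 Pa = 1722 atm
Total = 884.8 + 5316 + 6342 + 4036 + 1722 = 18300 atm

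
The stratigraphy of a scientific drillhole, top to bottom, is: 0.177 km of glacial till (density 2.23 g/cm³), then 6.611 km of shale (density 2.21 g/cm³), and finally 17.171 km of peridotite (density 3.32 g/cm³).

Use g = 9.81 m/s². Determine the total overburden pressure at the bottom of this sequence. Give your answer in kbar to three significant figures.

7.06 kbar

glacial till: 2230 kg/m³ × 9.81 m/s² × 177 m = 3.872×10^6 Pa = 0.03872 kbar
shale: 2210 kg/m³ × 9.81 m/s² × 6611 m = 1.433×10^8 Pa = 1.433 kbar
peridotite: 3320 kg/m³ × 9.81 m/s² × 17171 m = 5.592×10^8 Pa = 5.592 kbar
Total = 0.03872 + 1.433 + 5.592 = 7.0644 kbar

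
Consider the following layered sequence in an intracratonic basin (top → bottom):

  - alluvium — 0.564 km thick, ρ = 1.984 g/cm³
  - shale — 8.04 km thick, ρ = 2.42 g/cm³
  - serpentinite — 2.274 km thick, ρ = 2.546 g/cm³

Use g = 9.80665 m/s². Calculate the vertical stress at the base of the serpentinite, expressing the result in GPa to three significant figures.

0.259 GPa

alluvium: 1984 kg/m³ × 9.80665 m/s² × 564 m = 1.097×10^7 Pa = 0.01097 GPa
shale: 2420 kg/m³ × 9.80665 m/s² × 8040 m = 1.908×10^8 Pa = 0.1908 GPa
serpentinite: 2546 kg/m³ × 9.80665 m/s² × 2274 m = 5.678×10^7 Pa = 0.05678 GPa
Total = 0.01097 + 0.1908 + 0.05678 = 0.25856 GPa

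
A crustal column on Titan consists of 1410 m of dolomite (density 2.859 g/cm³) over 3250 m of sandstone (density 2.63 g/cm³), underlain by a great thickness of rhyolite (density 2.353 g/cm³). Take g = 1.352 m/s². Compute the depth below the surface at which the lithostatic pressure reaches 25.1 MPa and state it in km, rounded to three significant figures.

7.20 km

Pressure at base of upper layers: 2859×1.352×1410 + 2630×1.352×3250 = 1.701×10^7 Pa = 17.01 MPa
Remaining pressure to be supplied by rhyolite: 2.510×10^7 − 1.701×10^7 = 8.094×10^6 Pa
Additional depth in rhyolite = 8.094×10^6 Pa / (2353 kg/m³ × 1.352 m/s²) = 2544.2 m
Total depth = 4660 m + 2544.2 m = 7204.2 m
= 7.2042 km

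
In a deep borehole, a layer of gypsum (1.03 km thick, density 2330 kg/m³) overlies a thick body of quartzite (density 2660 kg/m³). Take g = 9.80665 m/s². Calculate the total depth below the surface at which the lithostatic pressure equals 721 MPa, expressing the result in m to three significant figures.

27800 m

Pressure at base of upper layers: 2330×9.80665×1030 = 2.353×10^7 Pa = 23.53 MPa
Remaining pressure to be supplied by quartzite: 7.210×10^8 − 2.353×10^7 = 6.975×10^8 Pa
Additional depth in quartzite = 6.975×10^8 Pa / (2660 kg/m³ × 9.80665 m/s²) = 26737 m
Total depth = 1030 m + 26737 m = 27767 m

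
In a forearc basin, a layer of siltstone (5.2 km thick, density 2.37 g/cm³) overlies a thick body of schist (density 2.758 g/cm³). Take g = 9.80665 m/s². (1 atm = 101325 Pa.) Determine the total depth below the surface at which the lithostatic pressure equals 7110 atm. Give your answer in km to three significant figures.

Pressure at base of upper layers: 2370×9.80665×5200 = 1.209×10^8 Pa = 1193 atm
Remaining pressure to be supplied by schist: 7.204×10^8 − 1.209×10^8 = 5.996×10^8 Pa
Additional depth in schist = 5.996×10^8 Pa / (2758 kg/m³ × 9.80665 m/s²) = 22168 m
Total depth = 5200 m + 22168 m = 27368 m
= 27.368 km

27.4 km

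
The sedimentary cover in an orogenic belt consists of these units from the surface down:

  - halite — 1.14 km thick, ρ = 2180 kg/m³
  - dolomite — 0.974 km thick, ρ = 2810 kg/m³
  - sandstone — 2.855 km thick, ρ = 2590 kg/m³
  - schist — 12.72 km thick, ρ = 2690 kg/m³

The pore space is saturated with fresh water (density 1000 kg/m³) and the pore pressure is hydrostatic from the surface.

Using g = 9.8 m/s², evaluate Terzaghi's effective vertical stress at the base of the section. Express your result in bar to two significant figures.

Overburden (lithostatic) stress σ_v:
halite: 2180 kg/m³ × 9.8 m/s² × 1140 m = 2.435×10^7 Pa = 24.35 MPa
dolomite: 2810 kg/m³ × 9.8 m/s² × 974 m = 2.682×10^7 Pa = 26.82 MPa
sandstone: 2590 kg/m³ × 9.8 m/s² × 2855 m = 7.247×10^7 Pa = 72.47 MPa
schist: 2690 kg/m³ × 9.8 m/s² × 12720 m = 3.353×10^8 Pa = 335.3 MPa
Total = 24.35 + 26.82 + 72.47 + 335.3 = 458.97 MPa
Pore pressure P_p = 1000 kg/m³ × 9.8 m/s² × 17689 m = 1.734×10^8 Pa = 173.4 MPa
Effective stress σ' = σ_v − P_p = 459.0 − 173.4 = 285.62 MPa = 2856.2 bar

2900 bar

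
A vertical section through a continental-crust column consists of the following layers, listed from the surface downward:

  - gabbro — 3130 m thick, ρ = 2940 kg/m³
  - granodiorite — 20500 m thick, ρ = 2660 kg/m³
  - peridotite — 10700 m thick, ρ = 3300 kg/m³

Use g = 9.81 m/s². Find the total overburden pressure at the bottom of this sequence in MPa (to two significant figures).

gabbro: 2940 kg/m³ × 9.81 m/s² × 3130 m = 9.027×10^7 Pa = 90.27 MPa
granodiorite: 2660 kg/m³ × 9.81 m/s² × 20500 m = 5.349×10^8 Pa = 534.9 MPa
peridotite: 3300 kg/m³ × 9.81 m/s² × 10700 m = 3.464×10^8 Pa = 346.4 MPa
Total = 90.27 + 534.9 + 346.4 = 971.60 MPa

970 MPa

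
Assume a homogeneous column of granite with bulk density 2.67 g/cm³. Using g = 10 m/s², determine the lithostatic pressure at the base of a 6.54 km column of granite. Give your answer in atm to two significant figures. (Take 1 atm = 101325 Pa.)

1700 atm

granite: 2670 kg/m³ × 10 m/s² × 6540 m = 1.746×10^8 Pa = 1723 atm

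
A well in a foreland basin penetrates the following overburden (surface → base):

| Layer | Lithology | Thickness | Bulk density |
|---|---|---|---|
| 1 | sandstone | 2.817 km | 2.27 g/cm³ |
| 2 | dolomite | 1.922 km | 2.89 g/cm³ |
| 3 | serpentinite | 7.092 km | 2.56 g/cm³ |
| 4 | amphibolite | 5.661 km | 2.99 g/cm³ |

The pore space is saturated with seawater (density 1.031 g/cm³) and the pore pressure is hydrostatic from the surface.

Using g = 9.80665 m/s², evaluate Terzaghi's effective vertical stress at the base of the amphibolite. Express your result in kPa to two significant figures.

Overburden (lithostatic) stress σ_v:
sandstone: 2270 kg/m³ × 9.80665 m/s² × 2817 m = 6.271×10^7 Pa = 62.71 MPa
dolomite: 2890 kg/m³ × 9.80665 m/s² × 1922 m = 5.447×10^7 Pa = 54.47 MPa
serpentinite: 2560 kg/m³ × 9.80665 m/s² × 7092 m = 1.780×10^8 Pa = 178.0 MPa
amphibolite: 2990 kg/m³ × 9.80665 m/s² × 5661 m = 1.660×10^8 Pa = 166.0 MPa
Total = 62.71 + 54.47 + 178.0 + 166.0 = 461.22 MPa
Pore pressure P_p = 1031 kg/m³ × 9.80665 m/s² × 17492 m = 1.769×10^8 Pa = 176.9 MPa
Effective stress σ' = σ_v − P_p = 461.2 − 176.9 = 284.36 MPa = 2.8436×10^5 kPa

280000 kPa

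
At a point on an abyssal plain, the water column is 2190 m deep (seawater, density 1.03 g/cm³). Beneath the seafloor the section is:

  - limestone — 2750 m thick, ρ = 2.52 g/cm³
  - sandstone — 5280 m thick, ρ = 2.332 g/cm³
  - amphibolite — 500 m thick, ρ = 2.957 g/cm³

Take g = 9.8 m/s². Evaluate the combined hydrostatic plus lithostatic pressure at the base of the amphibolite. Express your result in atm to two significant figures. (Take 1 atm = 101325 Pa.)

seawater: 1030 kg/m³ × 9.8 m/s² × 2190 m = 2.211×10^7 Pa = 218.2 atm
limestone: 2520 kg/m³ × 9.8 m/s² × 2750 m = 6.791×10^7 Pa = 670.3 atm
sandstone: 2332 kg/m³ × 9.8 m/s² × 5280 m = 1.207×10^8 Pa = 1191 atm
amphibolite: 2957 kg/m³ × 9.8 m/s² × 500 m = 1.449×10^7 Pa = 143.0 atm
Total = 218.2 + 670.3 + 1191 + 143.0 = 2222.3 atm

2200 atm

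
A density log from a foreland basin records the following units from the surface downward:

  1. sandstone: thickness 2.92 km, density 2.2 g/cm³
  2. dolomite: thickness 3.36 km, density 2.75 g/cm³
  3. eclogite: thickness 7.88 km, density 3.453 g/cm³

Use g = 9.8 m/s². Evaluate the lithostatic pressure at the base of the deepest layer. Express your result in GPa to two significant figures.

sandstone: 2200 kg/m³ × 9.8 m/s² × 2920 m = 6.296×10^7 Pa = 0.06296 GPa
dolomite: 2750 kg/m³ × 9.8 m/s² × 3360 m = 9.055×10^7 Pa = 0.09055 GPa
eclogite: 3453 kg/m³ × 9.8 m/s² × 7880 m = 2.667×10^8 Pa = 0.2667 GPa
Total = 0.06296 + 0.09055 + 0.2667 = 0.42016 GPa

0.42 GPa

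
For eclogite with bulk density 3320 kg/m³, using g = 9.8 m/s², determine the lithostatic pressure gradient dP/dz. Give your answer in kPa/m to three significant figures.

dP/dz = ρg = 3320 kg/m³ × 9.8 m/s² = 32536 Pa/m
= 32536 Pa/m × (1 kPa/m / 1000.0 Pa/m) = 32.536 kPa/m

32.5 kPa/m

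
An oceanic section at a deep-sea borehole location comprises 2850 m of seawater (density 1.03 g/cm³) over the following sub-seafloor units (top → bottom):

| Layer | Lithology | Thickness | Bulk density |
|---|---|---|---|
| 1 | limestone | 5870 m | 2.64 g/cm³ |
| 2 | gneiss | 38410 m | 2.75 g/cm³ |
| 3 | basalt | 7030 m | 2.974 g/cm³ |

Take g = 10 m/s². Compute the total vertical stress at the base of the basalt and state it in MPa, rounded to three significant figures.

1450 MPa

seawater: 1030 kg/m³ × 10 m/s² × 2850 m = 2.936×10^7 Pa = 29.36 MPa
limestone: 2640 kg/m³ × 10 m/s² × 5870 m = 1.550×10^8 Pa = 155.0 MPa
gneiss: 2750 kg/m³ × 10 m/s² × 38410 m = 1.056×10^9 Pa = 1056 MPa
basalt: 2974 kg/m³ × 10 m/s² × 7030 m = 2.091×10^8 Pa = 209.1 MPa
Total = 29.36 + 155.0 + 1056 + 209.1 = 1449.7 MPa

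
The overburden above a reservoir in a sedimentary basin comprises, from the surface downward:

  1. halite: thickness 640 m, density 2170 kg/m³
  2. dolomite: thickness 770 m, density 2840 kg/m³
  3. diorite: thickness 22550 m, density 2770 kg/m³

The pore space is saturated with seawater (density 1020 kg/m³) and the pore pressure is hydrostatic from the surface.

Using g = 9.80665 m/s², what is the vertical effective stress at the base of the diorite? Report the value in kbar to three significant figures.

Overburden (lithostatic) stress σ_v:
halite: 2170 kg/m³ × 9.80665 m/s² × 640 m = 1.362×10^7 Pa = 13.62 MPa
dolomite: 2840 kg/m³ × 9.80665 m/s² × 770 m = 2.145×10^7 Pa = 21.45 MPa
diorite: 2770 kg/m³ × 9.80665 m/s² × 22550 m = 6.126×10^8 Pa = 612.6 MPa
Total = 13.62 + 21.45 + 612.6 = 647.62 MPa
Pore pressure P_p = 1020 kg/m³ × 9.80665 m/s² × 23960 m = 2.397×10^8 Pa = 239.7 MPa
Effective stress σ' = σ_v − P_p = 647.6 − 239.7 = 407.96 MPa = 4.0796 kbar

4.08 kbar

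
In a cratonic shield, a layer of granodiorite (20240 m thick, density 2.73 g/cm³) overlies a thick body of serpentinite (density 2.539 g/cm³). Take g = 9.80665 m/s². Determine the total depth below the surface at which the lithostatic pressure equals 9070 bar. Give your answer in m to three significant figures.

Pressure at base of upper layers: 2730×9.80665×20240 = 5.419×10^8 Pa = 5419 bar
Remaining pressure to be supplied by serpentinite: 9.070×10^8 − 5.419×10^8 = 3.651×10^8 Pa
Additional depth in serpentinite = 3.651×10^8 Pa / (2539 kg/m³ × 9.80665 m/s²) = 14664 m
Total depth = 20240 m + 14664 m = 34904 m

34900 m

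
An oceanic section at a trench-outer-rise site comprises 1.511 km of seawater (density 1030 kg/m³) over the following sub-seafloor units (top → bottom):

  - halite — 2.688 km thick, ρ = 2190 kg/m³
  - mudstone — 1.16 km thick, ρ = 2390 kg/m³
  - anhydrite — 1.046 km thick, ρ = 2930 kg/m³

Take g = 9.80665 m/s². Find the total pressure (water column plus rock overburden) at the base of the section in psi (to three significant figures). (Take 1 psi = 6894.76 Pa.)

18900 psi

seawater: 1030 kg/m³ × 9.80665 m/s² × 1511 m = 1.526×10^7 Pa = 2214 psi
halite: 2190 kg/m³ × 9.80665 m/s² × 2688 m = 5.773×10^7 Pa = 8373 psi
mudstone: 2390 kg/m³ × 9.80665 m/s² × 1160 m = 2.719×10^7 Pa = 3943 psi
anhydrite: 2930 kg/m³ × 9.80665 m/s² × 1046 m = 3.006×10^7 Pa = 4359 psi
Total = 2214 + 8373 + 3943 + 4359 = 18889 psi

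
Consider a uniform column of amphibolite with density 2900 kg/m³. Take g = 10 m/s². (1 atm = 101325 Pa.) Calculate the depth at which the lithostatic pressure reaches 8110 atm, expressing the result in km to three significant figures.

28.3 km

h = P/(ρg) = 8110 atm / (2900 kg/m³ × 10 m/s²) = 8.217×10^8 Pa / 29000 Pa/m = 28336 m
= 28.336 km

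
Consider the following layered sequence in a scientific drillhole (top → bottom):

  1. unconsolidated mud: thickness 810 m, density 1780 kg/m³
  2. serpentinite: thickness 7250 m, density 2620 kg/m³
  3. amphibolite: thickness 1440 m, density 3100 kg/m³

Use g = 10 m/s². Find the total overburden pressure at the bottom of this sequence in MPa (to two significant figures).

unconsolidated mud: 1780 kg/m³ × 10 m/s² × 810 m = 1.442×10^7 Pa = 14.42 MPa
serpentinite: 2620 kg/m³ × 10 m/s² × 7250 m = 1.899×10^8 Pa = 189.9 MPa
amphibolite: 3100 kg/m³ × 10 m/s² × 1440 m = 4.464×10^7 Pa = 44.64 MPa
Total = 14.42 + 189.9 + 44.64 = 249.01 MPa

250 MPa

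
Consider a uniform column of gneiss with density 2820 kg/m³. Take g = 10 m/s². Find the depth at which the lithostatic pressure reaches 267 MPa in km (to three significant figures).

9.47 km

h = P/(ρg) = 267 MPa / (2820 kg/m³ × 10 m/s²) = 2.670×10^8 Pa / 28200 Pa/m = 9468.1 m
= 9.4681 km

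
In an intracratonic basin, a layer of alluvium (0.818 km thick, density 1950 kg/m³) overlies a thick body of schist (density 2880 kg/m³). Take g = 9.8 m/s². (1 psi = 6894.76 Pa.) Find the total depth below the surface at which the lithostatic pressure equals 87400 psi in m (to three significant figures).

21600 m

Pressure at base of upper layers: 1950×9.8×818 = 1.563×10^7 Pa = 2267 psi
Remaining pressure to be supplied by schist: 6.026×10^8 − 1.563×10^7 = 5.870×10^8 Pa
Additional depth in schist = 5.870×10^8 Pa / (2880 kg/m³ × 9.8 m/s²) = 20797 m
Total depth = 818 m + 20797 m = 21615 m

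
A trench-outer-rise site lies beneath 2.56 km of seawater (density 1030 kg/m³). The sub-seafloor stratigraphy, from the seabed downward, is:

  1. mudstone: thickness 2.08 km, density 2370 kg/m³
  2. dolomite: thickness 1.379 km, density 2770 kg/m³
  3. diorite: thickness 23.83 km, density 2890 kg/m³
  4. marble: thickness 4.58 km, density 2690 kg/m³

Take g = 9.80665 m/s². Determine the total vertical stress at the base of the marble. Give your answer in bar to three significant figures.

9080 bar

seawater: 1030 kg/m³ × 9.80665 m/s² × 2560 m = 2.586×10^7 Pa = 258.6 bar
mudstone: 2370 kg/m³ × 9.80665 m/s² × 2080 m = 4.834×10^7 Pa = 483.4 bar
dolomite: 2770 kg/m³ × 9.80665 m/s² × 1379 m = 3.746×10^7 Pa = 374.6 bar
diorite: 2890 kg/m³ × 9.80665 m/s² × 23830 m = 6.754×10^8 Pa = 6754 bar
marble: 2690 kg/m³ × 9.80665 m/s² × 4580 m = 1.208×10^8 Pa = 1208 bar
Total = 258.6 + 483.4 + 374.6 + 6754 + 1208 = 9078.5 bar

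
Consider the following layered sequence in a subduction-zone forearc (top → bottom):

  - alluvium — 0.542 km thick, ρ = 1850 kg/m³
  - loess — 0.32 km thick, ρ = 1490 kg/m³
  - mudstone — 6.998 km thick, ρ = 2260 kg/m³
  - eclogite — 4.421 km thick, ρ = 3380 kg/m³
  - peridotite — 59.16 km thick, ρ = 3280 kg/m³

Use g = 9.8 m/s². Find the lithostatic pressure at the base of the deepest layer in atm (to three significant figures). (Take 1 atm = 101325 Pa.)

alluvium: 1850 kg/m³ × 9.8 m/s² × 542 m = 9.826×10^6 Pa = 96.98 atm
loess: 1490 kg/m³ × 9.8 m/s² × 320 m = 4.673×10^6 Pa = 46.12 atm
mudstone: 2260 kg/m³ × 9.8 m/s² × 6998 m = 1.550×10^8 Pa = 1530 atm
eclogite: 3380 kg/m³ × 9.8 m/s² × 4421 m = 1.464×10^8 Pa = 1445 atm
peridotite: 3280 kg/m³ × 9.8 m/s² × 59160 m = 1.902×10^9 Pa = 18768 atm
Total = 96.98 + 46.12 + 1530 + 1445 + 18768 = 21886 atm

21900 atm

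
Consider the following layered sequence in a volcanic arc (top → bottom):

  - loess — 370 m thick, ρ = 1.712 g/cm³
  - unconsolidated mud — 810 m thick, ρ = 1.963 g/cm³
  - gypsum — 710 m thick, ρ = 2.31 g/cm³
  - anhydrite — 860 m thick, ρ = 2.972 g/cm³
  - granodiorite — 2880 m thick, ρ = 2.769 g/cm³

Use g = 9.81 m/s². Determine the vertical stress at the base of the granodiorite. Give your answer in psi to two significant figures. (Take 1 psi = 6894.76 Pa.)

20000 psi

loess: 1712 kg/m³ × 9.81 m/s² × 370 m = 6.214×10^6 Pa = 901.3 psi
unconsolidated mud: 1963 kg/m³ × 9.81 m/s² × 810 m = 1.560×10^7 Pa = 2262 psi
gypsum: 2310 kg/m³ × 9.81 m/s² × 710 m = 1.609×10^7 Pa = 2334 psi
anhydrite: 2972 kg/m³ × 9.81 m/s² × 860 m = 2.507×10^7 Pa = 3637 psi
granodiorite: 2769 kg/m³ × 9.81 m/s² × 2880 m = 7.823×10^7 Pa = 11347 psi
Total = 901.3 + 2262 + 2334 + 3637 + 11347 = 20480 psi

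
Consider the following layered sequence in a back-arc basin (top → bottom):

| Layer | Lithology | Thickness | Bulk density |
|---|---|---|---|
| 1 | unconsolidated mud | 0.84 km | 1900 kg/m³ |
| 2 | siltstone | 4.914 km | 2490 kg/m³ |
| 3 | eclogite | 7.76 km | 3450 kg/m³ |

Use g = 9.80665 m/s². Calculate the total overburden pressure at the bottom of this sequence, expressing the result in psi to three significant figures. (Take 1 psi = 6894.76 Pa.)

unconsolidated mud: 1900 kg/m³ × 9.80665 m/s² × 840 m = 1.565×10^7 Pa = 2270 psi
siltstone: 2490 kg/m³ × 9.80665 m/s² × 4914 m = 1.200×10^8 Pa = 17403 psi
eclogite: 3450 kg/m³ × 9.80665 m/s² × 7760 m = 2.625×10^8 Pa = 38079 psi
Total = 2270 + 17403 + 38079 = 57752 psi

57800 psi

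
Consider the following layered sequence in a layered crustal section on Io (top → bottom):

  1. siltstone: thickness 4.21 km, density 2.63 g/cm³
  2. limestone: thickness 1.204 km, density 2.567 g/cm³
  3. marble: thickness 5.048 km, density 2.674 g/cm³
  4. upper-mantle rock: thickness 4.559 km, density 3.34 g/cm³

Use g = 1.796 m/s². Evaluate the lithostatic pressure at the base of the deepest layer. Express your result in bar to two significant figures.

siltstone: 2630 kg/m³ × 1.796 m/s² × 4210 m = 1.989×10^7 Pa = 198.9 bar
limestone: 2567 kg/m³ × 1.796 m/s² × 1204 m = 5.551×10^6 Pa = 55.51 bar
marble: 2674 kg/m³ × 1.796 m/s² × 5048 m = 2.424×10^7 Pa = 242.4 bar
upper-mantle rock: 3340 kg/m³ × 1.796 m/s² × 4559 m = 2.735×10^7 Pa = 273.5 bar
Total = 198.9 + 55.51 + 242.4 + 273.5 = 770.28 bar

770 bar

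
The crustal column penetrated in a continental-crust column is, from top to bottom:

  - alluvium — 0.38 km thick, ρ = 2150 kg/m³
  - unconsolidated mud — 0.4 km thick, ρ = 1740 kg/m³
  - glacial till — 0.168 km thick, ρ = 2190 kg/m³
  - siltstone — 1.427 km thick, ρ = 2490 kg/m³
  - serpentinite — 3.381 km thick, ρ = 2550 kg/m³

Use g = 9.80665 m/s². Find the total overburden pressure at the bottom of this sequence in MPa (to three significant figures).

alluvium: 2150 kg/m³ × 9.80665 m/s² × 380 m = 8.012×10^6 Pa = 8.012 MPa
unconsolidated mud: 1740 kg/m³ × 9.80665 m/s² × 400 m = 6.825×10^6 Pa = 6.825 MPa
glacial till: 2190 kg/m³ × 9.80665 m/s² × 168 m = 3.608×10^6 Pa = 3.608 MPa
siltstone: 2490 kg/m³ × 9.80665 m/s² × 1427 m = 3.485×10^7 Pa = 34.85 MPa
serpentinite: 2550 kg/m³ × 9.80665 m/s² × 3381 m = 8.455×10^7 Pa = 84.55 MPa
Total = 8.012 + 6.825 + 3.608 + 34.85 + 84.55 = 137.84 MPa

138 MPa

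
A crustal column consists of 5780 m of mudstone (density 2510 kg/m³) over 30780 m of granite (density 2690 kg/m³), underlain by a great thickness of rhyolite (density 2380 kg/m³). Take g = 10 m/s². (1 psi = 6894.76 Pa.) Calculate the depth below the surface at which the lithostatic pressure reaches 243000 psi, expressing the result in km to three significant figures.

Pressure at base of upper layers: 2510×10×5780 + 2690×10×30780 = 9.731×10^8 Pa = 1.411×10^5 psi
Remaining pressure to be supplied by rhyolite: 1.675×10^9 − 9.731×10^8 = 7.024×10^8 Pa
Additional depth in rhyolite = 7.024×10^8 Pa / (2380 kg/m³ × 10 m/s²) = 29511 m
Total depth = 36560 m + 29511 m = 66071 m
= 66.071 km

66.1 km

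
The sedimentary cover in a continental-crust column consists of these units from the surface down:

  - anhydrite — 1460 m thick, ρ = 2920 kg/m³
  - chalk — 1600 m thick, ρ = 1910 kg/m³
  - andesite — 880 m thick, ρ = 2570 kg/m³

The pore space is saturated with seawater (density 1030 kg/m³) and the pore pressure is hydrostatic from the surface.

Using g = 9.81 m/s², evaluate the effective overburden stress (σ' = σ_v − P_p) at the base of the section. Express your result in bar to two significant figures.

540 bar

Overburden (lithostatic) stress σ_v:
anhydrite: 2920 kg/m³ × 9.81 m/s² × 1460 m = 4.182×10^7 Pa = 41.82 MPa
chalk: 1910 kg/m³ × 9.81 m/s² × 1600 m = 2.998×10^7 Pa = 29.98 MPa
andesite: 2570 kg/m³ × 9.81 m/s² × 880 m = 2.219×10^7 Pa = 22.19 MPa
Total = 41.82 + 29.98 + 22.19 = 93.988 MPa
Pore pressure P_p = 1030 kg/m³ × 9.81 m/s² × 3940 m = 3.981×10^7 Pa = 39.81 MPa
Effective stress σ' = σ_v − P_p = 93.99 − 39.81 = 54.177 MPa = 541.77 bar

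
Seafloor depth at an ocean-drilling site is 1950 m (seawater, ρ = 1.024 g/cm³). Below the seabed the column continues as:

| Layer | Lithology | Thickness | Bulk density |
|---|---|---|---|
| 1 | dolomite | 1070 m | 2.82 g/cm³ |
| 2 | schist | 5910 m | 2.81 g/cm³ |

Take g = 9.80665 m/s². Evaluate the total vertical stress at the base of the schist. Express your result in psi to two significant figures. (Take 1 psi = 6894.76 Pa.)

31000 psi

seawater: 1024 kg/m³ × 9.80665 m/s² × 1950 m = 1.958×10^7 Pa = 2840 psi
dolomite: 2820 kg/m³ × 9.80665 m/s² × 1070 m = 2.959×10^7 Pa = 4292 psi
schist: 2810 kg/m³ × 9.80665 m/s² × 5910 m = 1.629×10^8 Pa = 23621 psi
Total = 2840 + 4292 + 23621 = 30753 psi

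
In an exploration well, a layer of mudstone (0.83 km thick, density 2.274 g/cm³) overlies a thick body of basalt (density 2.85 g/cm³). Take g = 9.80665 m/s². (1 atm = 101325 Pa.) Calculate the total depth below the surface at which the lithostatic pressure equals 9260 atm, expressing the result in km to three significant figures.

Pressure at base of upper layers: 2274×9.80665×830 = 1.851×10^7 Pa = 182.7 atm
Remaining pressure to be supplied by basalt: 9.383×10^8 − 1.851×10^7 = 9.198×10^8 Pa
Additional depth in basalt = 9.198×10^8 Pa / (2850 kg/m³ × 9.80665 m/s²) = 32909 m
Total depth = 830 m + 32909 m = 33739 m
= 33.739 km

33.7 km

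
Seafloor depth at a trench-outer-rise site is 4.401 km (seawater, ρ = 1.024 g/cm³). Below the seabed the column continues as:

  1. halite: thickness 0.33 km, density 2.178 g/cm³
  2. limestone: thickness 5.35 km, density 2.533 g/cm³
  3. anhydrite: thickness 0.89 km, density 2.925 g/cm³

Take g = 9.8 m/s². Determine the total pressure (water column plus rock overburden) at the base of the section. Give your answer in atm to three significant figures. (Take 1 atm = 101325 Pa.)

seawater: 1024 kg/m³ × 9.8 m/s² × 4401 m = 4.416×10^7 Pa = 435.9 atm
halite: 2178 kg/m³ × 9.8 m/s² × 330 m = 7.044×10^6 Pa = 69.52 atm
limestone: 2533 kg/m³ × 9.8 m/s² × 5350 m = 1.328×10^8 Pa = 1311 atm
anhydrite: 2925 kg/m³ × 9.8 m/s² × 890 m = 2.551×10^7 Pa = 251.8 atm
Total = 435.9 + 69.52 + 1311 + 251.8 = 2067.9 atm

2070 atm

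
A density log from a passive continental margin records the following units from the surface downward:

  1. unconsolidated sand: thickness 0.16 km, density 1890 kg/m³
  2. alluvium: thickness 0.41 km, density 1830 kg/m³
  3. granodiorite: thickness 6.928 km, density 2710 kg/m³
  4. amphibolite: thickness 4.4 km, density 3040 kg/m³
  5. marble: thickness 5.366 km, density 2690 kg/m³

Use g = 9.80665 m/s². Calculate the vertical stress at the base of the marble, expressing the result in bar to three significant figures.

4670 bar

unconsolidated sand: 1890 kg/m³ × 9.80665 m/s² × 160 m = 2.966×10^6 Pa = 29.66 bar
alluvium: 1830 kg/m³ × 9.80665 m/s² × 410 m = 7.358×10^6 Pa = 73.58 bar
granodiorite: 2710 kg/m³ × 9.80665 m/s² × 6928 m = 1.841×10^8 Pa = 1841 bar
amphibolite: 3040 kg/m³ × 9.80665 m/s² × 4400 m = 1.312×10^8 Pa = 1312 bar
marble: 2690 kg/m³ × 9.80665 m/s² × 5366 m = 1.416×10^8 Pa = 1416 bar
Total = 29.66 + 73.58 + 1841 + 1312 + 1416 = 4671.7 bar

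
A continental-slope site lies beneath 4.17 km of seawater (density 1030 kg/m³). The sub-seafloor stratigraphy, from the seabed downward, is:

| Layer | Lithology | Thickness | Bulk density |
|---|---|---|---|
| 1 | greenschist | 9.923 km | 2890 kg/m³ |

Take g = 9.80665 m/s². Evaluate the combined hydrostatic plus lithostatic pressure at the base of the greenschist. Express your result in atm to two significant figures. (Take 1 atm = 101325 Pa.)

seawater: 1030 kg/m³ × 9.80665 m/s² × 4170 m = 4.212×10^7 Pa = 415.7 atm
greenschist: 2890 kg/m³ × 9.80665 m/s² × 9923 m = 2.812×10^8 Pa = 2776 atm
Total = 415.7 + 2776 = 3191.2 atm

3200 atm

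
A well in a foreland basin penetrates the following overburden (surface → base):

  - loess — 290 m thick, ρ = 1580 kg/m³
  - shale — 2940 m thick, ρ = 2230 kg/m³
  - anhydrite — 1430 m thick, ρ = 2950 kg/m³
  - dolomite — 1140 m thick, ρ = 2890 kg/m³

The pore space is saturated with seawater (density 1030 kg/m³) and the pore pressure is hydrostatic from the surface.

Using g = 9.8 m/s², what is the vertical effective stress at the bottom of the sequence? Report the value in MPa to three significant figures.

Overburden (lithostatic) stress σ_v:
loess: 1580 kg/m³ × 9.8 m/s² × 290 m = 4.490×10^6 Pa = 4.490 MPa
shale: 2230 kg/m³ × 9.8 m/s² × 2940 m = 6.425×10^7 Pa = 64.25 MPa
anhydrite: 2950 kg/m³ × 9.8 m/s² × 1430 m = 4.134×10^7 Pa = 41.34 MPa
dolomite: 2890 kg/m³ × 9.8 m/s² × 1140 m = 3.229×10^7 Pa = 32.29 MPa
Total = 4.490 + 64.25 + 41.34 + 32.29 = 142.37 MPa
Pore pressure P_p = 1030 kg/m³ × 9.8 m/s² × 5800 m = 5.855×10^7 Pa = 58.55 MPa
Effective stress σ' = σ_v − P_p = 142.4 − 58.55 = 83.824 MPa

83.8 MPa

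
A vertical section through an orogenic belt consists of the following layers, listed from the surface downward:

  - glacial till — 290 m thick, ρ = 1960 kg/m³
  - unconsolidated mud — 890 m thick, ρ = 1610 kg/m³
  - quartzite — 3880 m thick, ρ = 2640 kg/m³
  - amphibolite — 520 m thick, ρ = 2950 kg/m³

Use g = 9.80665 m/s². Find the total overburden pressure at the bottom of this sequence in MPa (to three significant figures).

135 MPa

glacial till: 1960 kg/m³ × 9.80665 m/s² × 290 m = 5.574×10^6 Pa = 5.574 MPa
unconsolidated mud: 1610 kg/m³ × 9.80665 m/s² × 890 m = 1.405×10^7 Pa = 14.05 MPa
quartzite: 2640 kg/m³ × 9.80665 m/s² × 3880 m = 1.005×10^8 Pa = 100.5 MPa
amphibolite: 2950 kg/m³ × 9.80665 m/s² × 520 m = 1.504×10^7 Pa = 15.04 MPa
Total = 5.574 + 14.05 + 100.5 + 15.04 = 135.12 MPa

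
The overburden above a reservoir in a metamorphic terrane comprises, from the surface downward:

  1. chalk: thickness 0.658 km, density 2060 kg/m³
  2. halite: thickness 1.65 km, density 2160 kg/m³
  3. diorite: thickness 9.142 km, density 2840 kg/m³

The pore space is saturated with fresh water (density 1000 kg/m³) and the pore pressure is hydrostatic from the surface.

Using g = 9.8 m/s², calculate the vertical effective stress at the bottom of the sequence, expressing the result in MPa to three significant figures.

Overburden (lithostatic) stress σ_v:
chalk: 2060 kg/m³ × 9.8 m/s² × 658 m = 1.328×10^7 Pa = 13.28 MPa
halite: 2160 kg/m³ × 9.8 m/s² × 1650 m = 3.493×10^7 Pa = 34.93 MPa
diorite: 2840 kg/m³ × 9.8 m/s² × 9142 m = 2.544×10^8 Pa = 254.4 MPa
Total = 13.28 + 34.93 + 254.4 = 302.65 MPa
Pore pressure P_p = 1000 kg/m³ × 9.8 m/s² × 11450 m = 1.122×10^8 Pa = 112.2 MPa
Effective stress σ' = σ_v − P_p = 302.7 − 112.2 = 190.44 MPa

190 MPa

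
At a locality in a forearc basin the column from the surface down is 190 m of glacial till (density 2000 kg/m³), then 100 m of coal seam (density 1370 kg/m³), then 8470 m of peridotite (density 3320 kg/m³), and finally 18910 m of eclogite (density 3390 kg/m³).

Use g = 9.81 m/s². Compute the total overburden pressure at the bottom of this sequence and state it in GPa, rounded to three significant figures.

glacial till: 2000 kg/m³ × 9.81 m/s² × 190 m = 3.728×10^6 Pa = 3.728×10^-3 GPa
coal seam: 1370 kg/m³ × 9.81 m/s² × 100 m = 1.344×10^6 Pa = 1.344×10^-3 GPa
peridotite: 3320 kg/m³ × 9.81 m/s² × 8470 m = 2.759×10^8 Pa = 0.2759 GPa
eclogite: 3390 kg/m³ × 9.81 m/s² × 18910 m = 6.289×10^8 Pa = 0.6289 GPa
Total = 3.728×10^-3 + 1.344×10^-3 + 0.2759 + 0.6289 = 0.90980 GPa

0.910 GPa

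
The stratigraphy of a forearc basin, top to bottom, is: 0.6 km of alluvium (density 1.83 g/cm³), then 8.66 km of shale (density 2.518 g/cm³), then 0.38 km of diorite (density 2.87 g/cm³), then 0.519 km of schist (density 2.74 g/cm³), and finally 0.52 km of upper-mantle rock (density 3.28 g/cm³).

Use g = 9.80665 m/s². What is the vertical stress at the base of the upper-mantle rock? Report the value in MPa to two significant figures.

alluvium: 1830 kg/m³ × 9.80665 m/s² × 600 m = 1.077×10^7 Pa = 10.77 MPa
shale: 2518 kg/m³ × 9.80665 m/s² × 8660 m = 2.138×10^8 Pa = 213.8 MPa
diorite: 2870 kg/m³ × 9.80665 m/s² × 380 m = 1.070×10^7 Pa = 10.70 MPa
schist: 2740 kg/m³ × 9.80665 m/s² × 519 m = 1.395×10^7 Pa = 13.95 MPa
upper-mantle rock: 3280 kg/m³ × 9.80665 m/s² × 520 m = 1.673×10^7 Pa = 16.73 MPa
Total = 10.77 + 213.8 + 10.70 + 13.95 + 16.73 = 265.98 MPa

270 MPa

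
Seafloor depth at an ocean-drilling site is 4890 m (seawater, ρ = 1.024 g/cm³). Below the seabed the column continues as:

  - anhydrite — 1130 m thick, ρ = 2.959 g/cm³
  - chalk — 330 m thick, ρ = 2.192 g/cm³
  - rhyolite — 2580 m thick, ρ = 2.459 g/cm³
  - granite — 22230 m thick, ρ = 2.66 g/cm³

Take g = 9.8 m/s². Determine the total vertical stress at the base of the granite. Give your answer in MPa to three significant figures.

seawater: 1024 kg/m³ × 9.8 m/s² × 4890 m = 4.907×10^7 Pa = 49.07 MPa
anhydrite: 2959 kg/m³ × 9.8 m/s² × 1130 m = 3.277×10^7 Pa = 32.77 MPa
chalk: 2192 kg/m³ × 9.8 m/s² × 330 m = 7.089×10^6 Pa = 7.089 MPa
rhyolite: 2459 kg/m³ × 9.8 m/s² × 2580 m = 6.217×10^7 Pa = 62.17 MPa
granite: 2660 kg/m³ × 9.8 m/s² × 22230 m = 5.795×10^8 Pa = 579.5 MPa
Total = 49.07 + 32.77 + 7.089 + 62.17 + 579.5 = 730.59 MPa

731 MPa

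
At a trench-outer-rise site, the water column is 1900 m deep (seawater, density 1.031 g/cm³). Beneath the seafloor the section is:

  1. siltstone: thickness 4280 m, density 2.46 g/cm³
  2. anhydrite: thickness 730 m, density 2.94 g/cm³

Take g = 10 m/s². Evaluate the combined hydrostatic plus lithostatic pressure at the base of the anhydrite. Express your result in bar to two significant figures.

seawater: 1031 kg/m³ × 10 m/s² × 1900 m = 1.959×10^7 Pa = 195.9 bar
siltstone: 2460 kg/m³ × 10 m/s² × 4280 m = 1.053×10^8 Pa = 1053 bar
anhydrite: 2940 kg/m³ × 10 m/s² × 730 m = 2.146×10^7 Pa = 214.6 bar
Total = 195.9 + 1053 + 214.6 = 1463.4 bar

1500 bar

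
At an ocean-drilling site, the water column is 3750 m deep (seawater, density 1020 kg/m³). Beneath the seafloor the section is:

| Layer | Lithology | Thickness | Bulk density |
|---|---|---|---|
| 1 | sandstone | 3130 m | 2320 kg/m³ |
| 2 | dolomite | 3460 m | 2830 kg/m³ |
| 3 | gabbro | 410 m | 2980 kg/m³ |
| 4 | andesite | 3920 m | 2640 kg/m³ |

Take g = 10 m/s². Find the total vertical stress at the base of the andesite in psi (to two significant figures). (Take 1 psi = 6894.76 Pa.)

47000 psi

seawater: 1020 kg/m³ × 10 m/s² × 3750 m = 3.825×10^7 Pa = 5548 psi
sandstone: 2320 kg/m³ × 10 m/s² × 3130 m = 7.262×10^7 Pa = 10532 psi
dolomite: 2830 kg/m³ × 10 m/s² × 3460 m = 9.792×10^7 Pa = 14202 psi
gabbro: 2980 kg/m³ × 10 m/s² × 410 m = 1.222×10^7 Pa = 1772 psi
andesite: 2640 kg/m³ × 10 m/s² × 3920 m = 1.035×10^8 Pa = 15010 psi
Total = 5548 + 10532 + 14202 + 1772 + 15010 = 47063 psi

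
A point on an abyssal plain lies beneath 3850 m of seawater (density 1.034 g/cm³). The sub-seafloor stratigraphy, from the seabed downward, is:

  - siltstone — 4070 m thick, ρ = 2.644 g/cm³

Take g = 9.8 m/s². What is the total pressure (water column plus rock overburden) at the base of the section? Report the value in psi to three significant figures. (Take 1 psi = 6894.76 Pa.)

seawater: 1034 kg/m³ × 9.8 m/s² × 3850 m = 3.901×10^7 Pa = 5658 psi
siltstone: 2644 kg/m³ × 9.8 m/s² × 4070 m = 1.055×10^8 Pa = 15295 psi
Total = 5658 + 15295 = 20954 psi

21000 psi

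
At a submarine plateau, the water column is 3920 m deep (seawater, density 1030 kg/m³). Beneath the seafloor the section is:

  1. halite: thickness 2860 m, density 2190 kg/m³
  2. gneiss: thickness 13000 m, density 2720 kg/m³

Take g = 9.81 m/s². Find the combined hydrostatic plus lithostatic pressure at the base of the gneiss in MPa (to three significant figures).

448 MPa

seawater: 1030 kg/m³ × 9.81 m/s² × 3920 m = 3.961×10^7 Pa = 39.61 MPa
halite: 2190 kg/m³ × 9.81 m/s² × 2860 m = 6.144×10^7 Pa = 61.44 MPa
gneiss: 2720 kg/m³ × 9.81 m/s² × 13000 m = 3.469×10^8 Pa = 346.9 MPa
Total = 39.61 + 61.44 + 346.9 = 447.93 MPa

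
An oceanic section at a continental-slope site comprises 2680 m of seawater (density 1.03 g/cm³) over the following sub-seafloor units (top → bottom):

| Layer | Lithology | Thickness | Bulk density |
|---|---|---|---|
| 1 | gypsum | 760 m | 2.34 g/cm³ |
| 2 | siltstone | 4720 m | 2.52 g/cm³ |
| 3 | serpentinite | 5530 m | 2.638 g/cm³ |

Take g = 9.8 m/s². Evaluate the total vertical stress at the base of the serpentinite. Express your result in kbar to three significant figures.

seawater: 1030 kg/m³ × 9.8 m/s² × 2680 m = 2.705×10^7 Pa = 0.2705 kbar
gypsum: 2340 kg/m³ × 9.8 m/s² × 760 m = 1.743×10^7 Pa = 0.1743 kbar
siltstone: 2520 kg/m³ × 9.8 m/s² × 4720 m = 1.166×10^8 Pa = 1.166 kbar
serpentinite: 2638 kg/m³ × 9.8 m/s² × 5530 m = 1.430×10^8 Pa = 1.430 kbar
Total = 0.2705 + 0.1743 + 1.166 + 1.430 = 3.0401 kbar

3.04 kbar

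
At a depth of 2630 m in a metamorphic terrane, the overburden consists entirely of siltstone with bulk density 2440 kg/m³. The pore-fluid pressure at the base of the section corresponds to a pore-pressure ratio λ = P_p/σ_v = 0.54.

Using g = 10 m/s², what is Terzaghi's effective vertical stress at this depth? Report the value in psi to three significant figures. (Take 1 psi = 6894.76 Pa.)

4280 psi

Overburden (lithostatic) stress σ_v:
siltstone: 2440 kg/m³ × 10 m/s² × 2630 m = 6.417×10^7 Pa = 64.17 MPa
Pore pressure P_p = λ·σ_v = 0.54 × 64.17 MPa = 34.65 MPa
Effective stress σ' = σ_v − P_p = 64.17 − 34.65 = 29.519 MPa = 4281.4 psi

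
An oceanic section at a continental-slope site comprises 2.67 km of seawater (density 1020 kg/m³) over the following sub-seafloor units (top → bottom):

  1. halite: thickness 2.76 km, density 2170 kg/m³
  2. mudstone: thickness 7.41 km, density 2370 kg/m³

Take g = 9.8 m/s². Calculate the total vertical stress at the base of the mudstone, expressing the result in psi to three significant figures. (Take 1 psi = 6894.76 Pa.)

37300 psi

seawater: 1020 kg/m³ × 9.8 m/s² × 2670 m = 2.669×10^7 Pa = 3871 psi
halite: 2170 kg/m³ × 9.8 m/s² × 2760 m = 5.869×10^7 Pa = 8513 psi
mudstone: 2370 kg/m³ × 9.8 m/s² × 7410 m = 1.721×10^8 Pa = 24962 psi
Total = 3871 + 8513 + 24962 = 37345 psi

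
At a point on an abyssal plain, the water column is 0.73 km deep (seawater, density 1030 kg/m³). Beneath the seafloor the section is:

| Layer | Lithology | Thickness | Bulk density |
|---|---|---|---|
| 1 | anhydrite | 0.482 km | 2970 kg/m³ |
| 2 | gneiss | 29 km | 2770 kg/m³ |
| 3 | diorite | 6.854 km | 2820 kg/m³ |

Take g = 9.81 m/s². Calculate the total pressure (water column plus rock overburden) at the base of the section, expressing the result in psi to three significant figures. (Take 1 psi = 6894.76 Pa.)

seawater: 1030 kg/m³ × 9.81 m/s² × 730 m = 7.376×10^6 Pa = 1070 psi
anhydrite: 2970 kg/m³ × 9.81 m/s² × 482 m = 1.404×10^7 Pa = 2037 psi
gneiss: 2770 kg/m³ × 9.81 m/s² × 29000 m = 7.880×10^8 Pa = 1.143×10^5 psi
diorite: 2820 kg/m³ × 9.81 m/s² × 6854 m = 1.896×10^8 Pa = 27501 psi
Total = 1070 + 2037 + 1.143×10^5 + 27501 = 1.4490×10^5 psi

145000 psi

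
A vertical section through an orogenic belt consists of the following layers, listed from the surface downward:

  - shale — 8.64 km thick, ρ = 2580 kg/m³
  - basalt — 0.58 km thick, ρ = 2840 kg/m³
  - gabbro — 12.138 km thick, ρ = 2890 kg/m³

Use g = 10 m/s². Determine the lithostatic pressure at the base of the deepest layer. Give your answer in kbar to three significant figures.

5.90 kbar

shale: 2580 kg/m³ × 10 m/s² × 8640 m = 2.229×10^8 Pa = 2.229 kbar
basalt: 2840 kg/m³ × 10 m/s² × 580 m = 1.647×10^7 Pa = 0.1647 kbar
gabbro: 2890 kg/m³ × 10 m/s² × 12138 m = 3.508×10^8 Pa = 3.508 kbar
Total = 2.229 + 0.1647 + 3.508 = 5.9017 kbar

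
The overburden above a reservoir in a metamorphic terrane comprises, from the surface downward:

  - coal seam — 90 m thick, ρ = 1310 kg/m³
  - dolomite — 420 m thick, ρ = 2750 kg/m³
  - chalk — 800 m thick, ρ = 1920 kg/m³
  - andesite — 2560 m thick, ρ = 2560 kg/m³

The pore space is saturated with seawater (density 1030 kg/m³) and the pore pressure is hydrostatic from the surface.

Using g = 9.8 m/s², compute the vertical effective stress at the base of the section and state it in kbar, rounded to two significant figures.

0.53 kbar

Overburden (lithostatic) stress σ_v:
coal seam: 1310 kg/m³ × 9.8 m/s² × 90 m = 1.155×10^6 Pa = 1.155 MPa
dolomite: 2750 kg/m³ × 9.8 m/s² × 420 m = 1.132×10^7 Pa = 11.32 MPa
chalk: 1920 kg/m³ × 9.8 m/s² × 800 m = 1.505×10^7 Pa = 15.05 MPa
andesite: 2560 kg/m³ × 9.8 m/s² × 2560 m = 6.423×10^7 Pa = 64.23 MPa
Total = 1.155 + 11.32 + 15.05 + 64.23 = 91.752 MPa
Pore pressure P_p = 1030 kg/m³ × 9.8 m/s² × 3870 m = 3.906×10^7 Pa = 39.06 MPa
Effective stress σ' = σ_v − P_p = 91.75 − 39.06 = 52.689 MPa = 0.52689 kbar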